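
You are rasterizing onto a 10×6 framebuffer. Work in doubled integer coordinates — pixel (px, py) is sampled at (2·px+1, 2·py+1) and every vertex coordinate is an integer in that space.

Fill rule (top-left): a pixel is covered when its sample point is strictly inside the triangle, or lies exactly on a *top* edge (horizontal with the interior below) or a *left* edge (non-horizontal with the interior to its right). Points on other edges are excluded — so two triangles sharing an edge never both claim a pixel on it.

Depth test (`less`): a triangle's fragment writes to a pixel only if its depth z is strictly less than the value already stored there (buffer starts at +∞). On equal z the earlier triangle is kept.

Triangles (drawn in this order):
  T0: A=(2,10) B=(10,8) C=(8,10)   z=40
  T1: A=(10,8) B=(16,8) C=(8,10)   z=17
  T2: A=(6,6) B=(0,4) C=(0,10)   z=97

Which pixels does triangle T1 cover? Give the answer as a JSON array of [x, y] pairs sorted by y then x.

T0:
  2·area = 12
  edge (2, 10)→(10, 8): d=(8,-2) top-left  bias=+0
  edge (10, 8)→(8, 10): d=(-2,2) right/bottom  bias=-1
  edge (8, 10)→(2, 10): d=(-6,0) right/bottom  bias=-1
    (8,0)@(17, 1): e=[-42,0,54] → ·  [on edge]
    (7,1)@(15, 3): e=[-30,0,42] → ·  [on edge]
    (6,2)@(13, 5): e=[-18,0,30] → ·  [on edge]
    (5,3)@(11, 7): e=[-6,0,18] → ·  [on edge]
    (3,4)@(7, 9): e=[2,4,6] → #
    (4,4)@(9, 9): e=[6,0,6] → ·  [on edge]
    (3,5)@(7, 11): e=[18,0,-6] → ·  [on edge]
  covered (1 px):
    · · · · · · · · · ·
    · · · · · · · · · ·
    · · · · · · · · · ·
    · · · · · · · · · ·
    · · · # · · · · · ·
    · · · · · · · · · ·
T1:
  2·area = 12
  edge (10, 8)→(16, 8): d=(6,0) top-left  bias=+0
  edge (16, 8)→(8, 10): d=(-8,2) right/bottom  bias=-1
  edge (8, 10)→(10, 8): d=(2,-2) top-left  bias=+0
    (8,0)@(17, 1): e=[-42,54,0] → ·  [on edge]
    (7,1)@(15, 3): e=[-30,42,0] → ·  [on edge]
    (6,2)@(13, 5): e=[-18,30,0] → ·  [on edge]
    (5,3)@(11, 7): e=[-6,18,0] → ·  [on edge]
    (4,4)@(9, 9): e=[6,6,0] → #  [on edge]
    (5,4)@(11, 9): e=[6,2,4] → #
    (6,4)@(13, 9): e=[6,-2,8] → ·
    (3,5)@(7, 11): e=[18,-6,0] → ·  [on edge]
    (4,5)@(9, 11): e=[18,-10,4] → ·
    (5,5)@(11, 11): e=[18,-14,8] → ·
  covered (2 px):
    · · · · · · · · · ·
    · · · · · · · · · ·
    · · · · · · · · · ·
    · · · · · · · · · ·
    · · · · # # · · · ·
    · · · · · · · · · ·
T2:
  2·area = 36  (B↔C swapped to make it positive)
  edge (6, 6)→(0, 10): d=(-6,4) right/bottom  bias=-1
  edge (0, 10)→(0, 4): d=(0,-6) top-left  bias=+0
  edge (0, 4)→(6, 6): d=(6,2) right/bottom  bias=-1
    (0,2)@(1, 5): e=[26,6,4] → #
    (1,2)@(3, 5): e=[18,18,0] → ·  [on edge]
    (0,3)@(1, 7): e=[14,6,16] → #
    (1,3)@(3, 7): e=[6,18,12] → #
    (2,3)@(5, 7): e=[-2,30,8] → ·
    (4,3)@(9, 7): e=[-18,54,0] → ·  [on edge]
    (0,4)@(1, 9): e=[2,6,28] → #
    (1,4)@(3, 9): e=[-6,18,24] → ·
    (7,4)@(15, 9): e=[-54,90,0] → ·  [on edge]
    (0,5)@(1, 11): e=[-10,6,40] → ·
  covered (4 px):
    · · · · · · · · · ·
    · · · · · · · · · ·
    # · · · · · · · · ·
    # # · · · · · · · ·
    # · · · · · · · · ·
    · · · · · · · · · ·

Answer: [[4,4],[5,4]]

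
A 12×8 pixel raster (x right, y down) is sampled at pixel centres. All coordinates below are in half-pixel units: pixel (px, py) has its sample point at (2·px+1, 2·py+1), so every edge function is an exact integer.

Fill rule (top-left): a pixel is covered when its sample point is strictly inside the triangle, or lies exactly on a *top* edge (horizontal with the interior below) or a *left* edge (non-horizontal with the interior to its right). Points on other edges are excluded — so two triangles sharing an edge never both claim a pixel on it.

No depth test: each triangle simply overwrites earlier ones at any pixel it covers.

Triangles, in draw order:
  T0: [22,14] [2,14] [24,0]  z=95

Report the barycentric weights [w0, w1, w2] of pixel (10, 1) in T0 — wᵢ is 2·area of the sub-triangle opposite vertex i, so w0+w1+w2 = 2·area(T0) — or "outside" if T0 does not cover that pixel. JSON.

T0:
  2·area = 280
  edge (22, 14)→(2, 14): d=(-20,0) right/bottom  bias=-1
  edge (2, 14)→(24, 0): d=(22,-14) top-left  bias=+0
  edge (24, 0)→(22, 14): d=(-2,14) right/bottom  bias=-1
    (11,0)@(23, 1): e=[260,8,12] → █
    (10,1)@(21, 3): e=[220,24,36] → █
    (8,2)@(17, 5): e=[180,12,88] → █
    (9,2)@(19, 5): e=[180,40,60] → █
    (6,3)@(13, 7): e=[140,0,140] → █  [on edge]
    (7,3)@(15, 7): e=[140,28,112] → █
    (11,3)@(23, 7): e=[140,140,0] → ·  [on edge]
    (5,4)@(11, 9): e=[100,16,164] → █
    (11,4)@(23, 9): e=[100,184,-4] → ·
    (3,5)@(7, 11): e=[60,4,216] → █
    (4,5)@(9, 11): e=[60,32,188] → █
    (11,5)@(23, 11): e=[60,228,-8] → ·
  covered (35 px):
    · · · · · · · · · · · █
    · · · · · · · · · · █ █
    · · · · · · · · █ █ █ █
    · · · · · · █ █ █ █ █ ·
    · · · · · █ █ █ █ █ █ ·
    · · · █ █ █ █ █ █ █ █ ·
    · · █ █ █ █ █ █ █ █ █ ·
    · · · · · · · · · · · ·

Result: [24,36,220]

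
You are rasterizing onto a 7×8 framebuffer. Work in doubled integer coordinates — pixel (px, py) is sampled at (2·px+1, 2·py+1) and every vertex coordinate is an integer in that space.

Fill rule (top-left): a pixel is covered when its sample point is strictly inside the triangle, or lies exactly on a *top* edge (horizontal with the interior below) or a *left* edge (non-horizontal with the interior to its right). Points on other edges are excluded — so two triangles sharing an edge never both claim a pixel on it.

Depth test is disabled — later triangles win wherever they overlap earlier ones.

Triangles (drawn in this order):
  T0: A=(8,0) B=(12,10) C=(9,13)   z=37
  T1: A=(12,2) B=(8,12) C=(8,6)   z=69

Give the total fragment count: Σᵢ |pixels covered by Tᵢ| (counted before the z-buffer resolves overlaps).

T0:
  2·area = 42
  edge (8, 0)→(12, 10): d=(4,10) right/bottom  bias=-1
  edge (12, 10)→(9, 13): d=(-3,3) right/bottom  bias=-1
  edge (9, 13)→(8, 0): d=(-1,-13) top-left  bias=+0
    (4,1)@(9, 3): e=[2,30,10] → █
    (5,1)@(11, 3): e=[-18,24,36] → ·
    (4,2)@(9, 5): e=[10,24,8] → █
    (5,2)@(11, 5): e=[-10,18,34] → ·
    (4,3)@(9, 7): e=[18,18,6] → █
    (5,3)@(11, 7): e=[-2,12,32] → ·
    (4,4)@(9, 9): e=[26,12,4] → █
    (5,4)@(11, 9): e=[6,6,30] → █
    (6,4)@(13, 9): e=[-14,0,56] → ·  [on edge]
    (4,5)@(9, 11): e=[34,6,2] → █
    (5,5)@(11, 11): e=[14,0,28] → ·  [on edge]
    (4,6)@(9, 13): e=[42,0,0] → ·  [on edge]
    (3,7)@(7, 15): e=[70,0,-28] → ·  [on edge]
  covered (6 px):
    · · · · · · ·
    · · · · █ · ·
    · · · · █ · ·
    · · · · █ · ·
    · · · · █ █ ·
    · · · · █ · ·
    · · · · · · ·
    · · · · · · ·
T1:
  2·area = 24
  edge (12, 2)→(8, 12): d=(-4,10) right/bottom  bias=-1
  edge (8, 12)→(8, 6): d=(0,-6) top-left  bias=+0
  edge (8, 6)→(12, 2): d=(4,-4) top-left  bias=+0
    (6,0)@(13, 1): e=[-6,30,0] → ·  [on edge]
    (5,1)@(11, 3): e=[6,18,0] → █  [on edge]
    (6,1)@(13, 3): e=[-14,30,8] → ·
    (4,2)@(9, 5): e=[18,6,0] → █  [on edge]
    (5,2)@(11, 5): e=[-2,18,8] → ·
    (3,3)@(7, 7): e=[30,-6,0] → ·  [on edge]
    (4,3)@(9, 7): e=[10,6,8] → █
    (5,3)@(11, 7): e=[-10,18,16] → ·
    (2,4)@(5, 9): e=[42,-18,0] → ·  [on edge]
    (4,4)@(9, 9): e=[2,6,16] → █
    (5,4)@(11, 9): e=[-18,18,24] → ·
    (1,5)@(3, 11): e=[54,-30,0] → ·  [on edge]
    (0,6)@(1, 13): e=[66,-42,0] → ·  [on edge]
  covered (4 px):
    · · · · · · ·
    · · · · · █ ·
    · · · · █ · ·
    · · · · █ · ·
    · · · · █ · ·
    · · · · · · ·
    · · · · · · ·
    · · · · · · ·

Result: 10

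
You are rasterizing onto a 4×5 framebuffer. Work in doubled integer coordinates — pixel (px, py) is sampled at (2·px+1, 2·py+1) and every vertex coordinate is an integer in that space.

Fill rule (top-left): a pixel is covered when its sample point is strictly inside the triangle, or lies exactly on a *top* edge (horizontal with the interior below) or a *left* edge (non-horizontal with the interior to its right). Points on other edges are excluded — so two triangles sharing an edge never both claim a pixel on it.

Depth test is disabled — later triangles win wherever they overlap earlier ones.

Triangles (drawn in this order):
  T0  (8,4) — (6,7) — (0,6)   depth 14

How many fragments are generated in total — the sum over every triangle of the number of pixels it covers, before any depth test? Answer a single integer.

T0:
  2·area = 20
  edge (8, 4)→(6, 7): d=(-2,3) right/bottom  bias=-1
  edge (6, 7)→(0, 6): d=(-6,-1) top-left  bias=+0
  edge (0, 6)→(8, 4): d=(8,-2) top-left  bias=+0
    (2,2)@(5, 5): e=[7,11,2] → █
    (3,2)@(7, 5): e=[1,13,6] → █
    (2,3)@(5, 7): e=[3,-1,18] → ·
    (3,3)@(7, 7): e=[-3,1,22] → ·
  covered (2 px):
    · · · ·
    · · · ·
    · · █ █
    · · · ·
    · · · ·

Answer: 2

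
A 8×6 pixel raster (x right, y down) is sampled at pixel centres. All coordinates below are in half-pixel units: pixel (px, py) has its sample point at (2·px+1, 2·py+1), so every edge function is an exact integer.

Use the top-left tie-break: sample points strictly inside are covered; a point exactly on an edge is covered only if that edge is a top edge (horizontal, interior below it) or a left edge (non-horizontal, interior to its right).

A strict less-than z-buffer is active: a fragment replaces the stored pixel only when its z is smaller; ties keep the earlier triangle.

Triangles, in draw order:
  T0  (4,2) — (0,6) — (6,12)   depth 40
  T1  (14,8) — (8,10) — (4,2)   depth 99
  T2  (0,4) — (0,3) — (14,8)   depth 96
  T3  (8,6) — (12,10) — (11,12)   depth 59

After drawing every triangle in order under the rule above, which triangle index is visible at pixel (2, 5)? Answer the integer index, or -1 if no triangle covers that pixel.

T0:
  2·area = 48  (B↔C swapped to make it positive)
  edge (4, 2)→(6, 12): d=(2,10) right/bottom  bias=-1
  edge (6, 12)→(0, 6): d=(-6,-6) top-left  bias=+0
  edge (0, 6)→(4, 2): d=(4,-4) top-left  bias=+0
    (2,0)@(5, 1): e=[-12,60,0] → .  [on edge]
    (1,1)@(3, 3): e=[12,36,0] → X  [on edge]
    (2,1)@(5, 3): e=[-8,48,8] → .
    (0,2)@(1, 5): e=[36,12,0] → X  [on edge]
    (2,2)@(5, 5): e=[-4,36,16] → .
    (0,3)@(1, 7): e=[40,0,8] → X  [on edge]
    (2,3)@(5, 7): e=[0,24,24] → .  [on edge]
    (0,4)@(1, 9): e=[44,-12,16] → .
    (1,4)@(3, 9): e=[24,0,24] → X  [on edge]
    (2,4)@(5, 9): e=[4,12,32] → X
    (3,4)@(7, 9): e=[-16,24,40] → .
    (1,5)@(3, 11): e=[28,-12,32] → .
    (2,5)@(5, 11): e=[8,0,40] → X  [on edge]
  covered (8 px):
    . . . . . . . .
    . X . . . . . .
    X X . . . . . .
    X X . . . . . .
    . X X . . . . .
    . . X . . . . .
T1:
  2·area = 56
  edge (14, 8)→(8, 10): d=(-6,2) right/bottom  bias=-1
  edge (8, 10)→(4, 2): d=(-4,-8) top-left  bias=+0
  edge (4, 2)→(14, 8): d=(10,6) right/bottom  bias=-1
    (2,1)@(5, 3): e=[48,4,4] → X
    (3,1)@(7, 3): e=[44,20,-8] → .
    (2,2)@(5, 5): e=[36,-4,24] → .
    (3,2)@(7, 5): e=[32,12,12] → X
    (4,2)@(9, 5): e=[28,28,0] → .  [on edge]
    (3,3)@(7, 7): e=[20,4,32] → X
    (4,3)@(9, 7): e=[16,20,20] → X
    (5,3)@(11, 7): e=[12,36,8] → X
    (6,3)@(13, 7): e=[8,52,-4] → .
    (3,4)@(7, 9): e=[8,-4,52] → .
    (4,4)@(9, 9): e=[4,12,40] → X
    (5,4)@(11, 9): e=[0,28,28] → .  [on edge]
    (2,5)@(5, 11): e=[0,-28,84] → .  [on edge]
  covered (6 px):
    . . . . . . . .
    . . X . . . . .
    . . . X . . . .
    . . . X X X . .
    . . . . X . . .
    . . . . . . . .
T2:
  2·area = 14
  edge (0, 4)→(0, 3): d=(0,-1) top-left  bias=+0
  edge (0, 3)→(14, 8): d=(14,5) right/bottom  bias=-1
  edge (14, 8)→(0, 4): d=(-14,-4) top-left  bias=+0
    (2,2)@(5, 5): e=[5,3,6] → X
    (3,2)@(7, 5): e=[7,-7,14] → .
    (2,3)@(5, 7): e=[5,31,-22] → .
    (5,3)@(11, 7): e=[11,1,2] → X
    (6,3)@(13, 7): e=[13,-9,10] → .
    (5,4)@(11, 9): e=[11,29,-26] → .
  covered (2 px):
    . . . . . . . .
    . . . . . . . .
    . . X . . . . .
    . . . . . X . .
    . . . . . . . .
    . . . . . . . .
T3:
  2·area = 12
  edge (8, 6)→(12, 10): d=(4,4) right/bottom  bias=-1
  edge (12, 10)→(11, 12): d=(-1,2) right/bottom  bias=-1
  edge (11, 12)→(8, 6): d=(-3,-6) top-left  bias=+0
    (1,0)@(3, 1): e=[0,27,-15] → .  [on edge]
    (2,1)@(5, 3): e=[0,21,-9] → .  [on edge]
    (3,2)@(7, 5): e=[0,15,-3] → .  [on edge]
    (4,3)@(9, 7): e=[0,9,3] → .  [on edge]
    (5,4)@(11, 9): e=[0,3,9] → .  [on edge]
    (5,5)@(11, 11): e=[8,1,3] → X
    (6,5)@(13, 11): e=[0,-3,15] → .  [on edge]
  covered (1 px):
    . . . . . . . .
    . . . . . . . .
    . . . . . . . .
    . . . . . . . .
    . . . . . . . .
    . . . . . X . .

Z-buffer (winner per pixel, '.' = empty):
  . . . . . . . .
  . 0 1 . . . . .
  0 0 2 1 . . . .
  0 0 . 1 1 2 . .
  . 0 0 . 1 . . .
  . . 0 . . 3 . .

Answer: 0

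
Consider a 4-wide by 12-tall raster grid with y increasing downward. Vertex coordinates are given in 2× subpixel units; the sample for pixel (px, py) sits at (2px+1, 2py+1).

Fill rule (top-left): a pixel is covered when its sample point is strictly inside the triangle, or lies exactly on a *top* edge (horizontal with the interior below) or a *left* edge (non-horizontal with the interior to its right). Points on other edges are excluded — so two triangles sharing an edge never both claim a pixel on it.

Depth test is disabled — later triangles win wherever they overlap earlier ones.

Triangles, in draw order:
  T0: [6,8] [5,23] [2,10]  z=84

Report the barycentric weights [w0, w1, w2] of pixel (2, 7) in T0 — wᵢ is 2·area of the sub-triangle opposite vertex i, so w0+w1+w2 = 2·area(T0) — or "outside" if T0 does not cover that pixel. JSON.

T0:
  2·area = 58
  edge (6, 8)→(5, 23): d=(-1,15) right/bottom  bias=-1
  edge (5, 23)→(2, 10): d=(-3,-13) top-left  bias=+0
  edge (2, 10)→(6, 8): d=(4,-2) top-left  bias=+0
    (2,4)@(5, 9): e=[14,42,2] → X
    (3,4)@(7, 9): e=[-16,68,6] → .
    (1,5)@(3, 11): e=[42,10,6] → X
    (3,5)@(7, 11): e=[-18,62,14] → .
    (1,6)@(3, 13): e=[40,4,14] → X
    (3,6)@(7, 13): e=[-20,56,22] → .
    (1,7)@(3, 15): e=[38,-2,22] → .
    (2,7)@(5, 15): e=[8,24,26] → X
    (3,7)@(7, 15): e=[-22,50,30] → .
    (2,8)@(5, 17): e=[6,18,34] → X
    (3,8)@(7, 17): e=[-24,44,38] → .
    (2,9)@(5, 19): e=[4,12,42] → X
    (2,11)@(5, 23): e=[0,0,58] → .  [on edge]
  covered (9 px):
    . . . .
    . . . .
    . . . .
    . . . .
    . . X .
    . X X .
    . X X .
    . . X .
    . . X .
    . . X .
    . . X .
    . . . .

Answer: [24,26,8]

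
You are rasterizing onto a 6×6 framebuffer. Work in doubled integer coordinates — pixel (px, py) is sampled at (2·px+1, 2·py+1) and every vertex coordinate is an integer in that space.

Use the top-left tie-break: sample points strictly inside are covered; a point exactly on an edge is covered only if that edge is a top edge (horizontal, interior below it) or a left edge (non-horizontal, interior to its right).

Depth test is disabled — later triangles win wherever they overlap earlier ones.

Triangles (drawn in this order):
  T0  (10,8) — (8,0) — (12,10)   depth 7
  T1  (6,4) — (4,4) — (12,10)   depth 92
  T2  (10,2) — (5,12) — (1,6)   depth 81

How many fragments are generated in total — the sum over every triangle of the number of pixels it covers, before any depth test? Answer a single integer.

T0:
  2·area = 12
  edge (10, 8)→(8, 0): d=(-2,-8) top-left  bias=+0
  edge (8, 0)→(12, 10): d=(4,10) right/bottom  bias=-1
  edge (12, 10)→(10, 8): d=(-2,-2) top-left  bias=+0
    (1,0)@(3, 1): e=[-42,54,0] → .  [on edge]
    (2,1)@(5, 3): e=[-30,42,0] → .  [on edge]
    (4,1)@(9, 3): e=[2,2,8] → X
    (5,1)@(11, 3): e=[18,-18,12] → .
    (3,2)@(7, 5): e=[-18,30,0] → .  [on edge]
    (4,2)@(9, 5): e=[-2,10,4] → .
    (4,3)@(9, 7): e=[-6,18,0] → .  [on edge]
    (5,4)@(11, 9): e=[6,6,0] → X  [on edge]
    (5,5)@(11, 11): e=[2,14,-4] → .
  covered (2 px):
    . . . . . .
    . . . . X .
    . . . . . .
    . . . . . .
    . . . . . X
    . . . . . .
T1:
  2·area = 12  (B↔C swapped to make it positive)
  edge (6, 4)→(12, 10): d=(6,6) right/bottom  bias=-1
  edge (12, 10)→(4, 4): d=(-8,-6) top-left  bias=+0
  edge (4, 4)→(6, 4): d=(2,0) top-left  bias=+0
    (1,0)@(3, 1): e=[0,18,-6] → .  [on edge]
    (2,1)@(5, 3): e=[0,14,-2] → .  [on edge]
    (3,2)@(7, 5): e=[0,10,2] → .  [on edge]
    (4,3)@(9, 7): e=[0,6,6] → .  [on edge]
    (5,4)@(11, 9): e=[0,2,10] → .  [on edge]
  covered (0 px):
    . . . . . .
    . . . . . .
    . . . . . .
    . . . . . .
    . . . . . .
    . . . . . .
T2:
  2·area = 70
  edge (10, 2)→(5, 12): d=(-5,10) right/bottom  bias=-1
  edge (5, 12)→(1, 6): d=(-4,-6) top-left  bias=+0
  edge (1, 6)→(10, 2): d=(9,-4) top-left  bias=+0
    (4,1)@(9, 3): e=[5,60,5] → X
    (5,1)@(11, 3): e=[-15,72,13] → .
    (2,2)@(5, 5): e=[35,28,7] → X
    (3,2)@(7, 5): e=[15,40,15] → X
    (4,2)@(9, 5): e=[-5,52,23] → .
    (1,3)@(3, 7): e=[45,8,17] → X
    (4,3)@(9, 7): e=[-15,44,41] → .
    (1,4)@(3, 9): e=[35,0,35] → X  [on edge]
    (3,4)@(7, 9): e=[-5,24,51] → .
    (1,5)@(3, 11): e=[25,-8,53] → .
    (2,5)@(5, 11): e=[5,4,61] → X
    (3,5)@(7, 11): e=[-15,16,69] → .
  covered (9 px):
    . . . . . .
    . . . . X .
    . . X X . .
    . X X X . .
    . X X . . .
    . . X . . .

Answer: 11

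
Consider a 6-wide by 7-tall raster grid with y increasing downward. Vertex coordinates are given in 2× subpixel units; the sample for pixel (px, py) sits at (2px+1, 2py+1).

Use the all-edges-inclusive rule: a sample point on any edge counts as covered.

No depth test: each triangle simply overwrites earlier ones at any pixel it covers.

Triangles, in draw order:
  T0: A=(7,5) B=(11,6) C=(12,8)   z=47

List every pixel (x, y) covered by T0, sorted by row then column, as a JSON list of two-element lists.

T0:
  2·area = 7
  edge (7, 5)→(11, 6): d=(4,1) inclusive
  edge (11, 6)→(12, 8): d=(1,2) inclusive
  edge (12, 8)→(7, 5): d=(-5,-3) inclusive
    (3,2)@(7, 5): e=[0,7,0] → #  [on edge]
    (4,2)@(9, 5): e=[-2,3,6] → ·
    (3,3)@(7, 7): e=[8,9,-10] → ·
    (5,3)@(11, 7): e=[4,1,2] → #
    (5,4)@(11, 9): e=[12,3,-8] → ·
  covered (2 px):
    · · · · · ·
    · · · · · ·
    · · · # · ·
    · · · · · #
    · · · · · ·
    · · · · · ·
    · · · · · ·

Final: [[3,2],[5,3]]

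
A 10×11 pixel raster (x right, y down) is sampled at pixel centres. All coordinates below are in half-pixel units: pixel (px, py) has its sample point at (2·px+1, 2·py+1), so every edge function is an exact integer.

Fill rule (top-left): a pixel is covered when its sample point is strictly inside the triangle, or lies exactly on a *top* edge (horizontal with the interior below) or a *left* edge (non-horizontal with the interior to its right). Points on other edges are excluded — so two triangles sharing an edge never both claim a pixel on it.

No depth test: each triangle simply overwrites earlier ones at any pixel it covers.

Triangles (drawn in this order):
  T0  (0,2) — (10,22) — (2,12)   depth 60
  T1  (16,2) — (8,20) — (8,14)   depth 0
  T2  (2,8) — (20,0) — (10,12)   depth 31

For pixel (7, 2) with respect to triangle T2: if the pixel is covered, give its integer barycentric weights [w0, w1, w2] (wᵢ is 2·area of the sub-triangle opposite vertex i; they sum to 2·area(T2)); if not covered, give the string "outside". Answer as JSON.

T0:
  2·area = 60
  edge (0, 2)→(10, 22): d=(10,20) right/bottom  bias=-1
  edge (10, 22)→(2, 12): d=(-8,-10) top-left  bias=+0
  edge (2, 12)→(0, 2): d=(-2,-10) top-left  bias=+0
    (0,2)@(1, 5): e=[10,46,4] → █
    (1,2)@(3, 5): e=[-30,66,24] → ·
    (0,3)@(1, 7): e=[30,30,0] → █  [on edge]
    (1,3)@(3, 7): e=[-10,50,20] → ·
    (0,4)@(1, 9): e=[50,14,-4] → ·
    (1,4)@(3, 9): e=[10,34,16] → █
    (2,4)@(5, 9): e=[-30,54,36] → ·
    (1,5)@(3, 11): e=[30,18,12] → █
    (2,5)@(5, 11): e=[-10,38,32] → ·
    (1,6)@(3, 13): e=[50,2,8] → █
    (2,6)@(5, 13): e=[10,22,28] → █
    (3,6)@(7, 13): e=[-30,42,48] → ·
    (1,8)@(3, 17): e=[90,-30,0] → ·  [on edge]
  covered (8 px):
    · · · · · · · · · ·
    · · · · · · · · · ·
    █ · · · · · · · · ·
    █ · · · · · · · · ·
    · █ · · · · · · · ·
    · █ · · · · · · · ·
    · █ █ · · · · · · ·
    · · █ · · · · · · ·
    · · · █ · · · · · ·
    · · · · · · · · · ·
    · · · · · · · · · ·
T1:
  2·area = 48
  edge (16, 2)→(8, 20): d=(-8,18) right/bottom  bias=-1
  edge (8, 20)→(8, 14): d=(0,-6) top-left  bias=+0
  edge (8, 14)→(16, 2): d=(8,-12) top-left  bias=+0
    (6,3)@(13, 7): e=[14,30,4] → █
    (7,3)@(15, 7): e=[-22,42,28] → ·
    (6,4)@(13, 9): e=[-2,30,20] → ·
    (5,5)@(11, 11): e=[18,18,12] → █
    (6,5)@(13, 11): e=[-18,30,36] → ·
    (4,6)@(9, 13): e=[38,6,4] → █
    (6,6)@(13, 13): e=[-34,30,52] → ·
    (4,7)@(9, 15): e=[22,6,20] → █
    (5,7)@(11, 15): e=[-14,18,44] → ·
    (4,8)@(9, 17): e=[6,6,36] → █
    (5,8)@(11, 17): e=[-30,18,60] → ·
    (4,9)@(9, 19): e=[-10,6,52] → ·
  covered (6 px):
    · · · · · · · · · ·
    · · · · · · · · · ·
    · · · · · · · · · ·
    · · · · · · █ · · ·
    · · · · · · · · · ·
    · · · · · █ · · · ·
    · · · · █ █ · · · ·
    · · · · █ · · · · ·
    · · · · █ · · · · ·
    · · · · · · · · · ·
    · · · · · · · · · ·
T2:
  2·area = 136
  edge (2, 8)→(20, 0): d=(18,-8) top-left  bias=+0
  edge (20, 0)→(10, 12): d=(-10,12) right/bottom  bias=-1
  edge (10, 12)→(2, 8): d=(-8,-4) top-left  bias=+0
    (9,0)@(19, 1): e=[10,2,124] → █
    (7,1)@(15, 3): e=[14,30,92] → █
    (8,1)@(17, 3): e=[30,6,100] → █
    (9,1)@(19, 3): e=[46,-18,108] → ·
    (4,2)@(9, 5): e=[2,82,52] → █
    (5,2)@(11, 5): e=[18,58,60] → █
    (6,2)@(13, 5): e=[34,34,68] → █
    (8,2)@(17, 5): e=[66,-14,84] → ·
    (2,3)@(5, 7): e=[6,110,20] → █
    (3,3)@(7, 7): e=[22,86,28] → █
    (7,3)@(15, 7): e=[86,-10,60] → ·
    (2,4)@(5, 9): e=[42,90,4] → █
  covered (17 px):
    · · · · · · · · · █
    · · · · · · · █ █ ·
    · · · · █ █ █ █ · ·
    · · █ █ █ █ █ · · ·
    · · █ █ █ █ · · · ·
    · · · · █ · · · · ·
    · · · · · · · · · ·
    · · · · · · · · · ·
    · · · · · · · · · ·
    · · · · · · · · · ·
    · · · · · · · · · ·

Answer: [10,76,50]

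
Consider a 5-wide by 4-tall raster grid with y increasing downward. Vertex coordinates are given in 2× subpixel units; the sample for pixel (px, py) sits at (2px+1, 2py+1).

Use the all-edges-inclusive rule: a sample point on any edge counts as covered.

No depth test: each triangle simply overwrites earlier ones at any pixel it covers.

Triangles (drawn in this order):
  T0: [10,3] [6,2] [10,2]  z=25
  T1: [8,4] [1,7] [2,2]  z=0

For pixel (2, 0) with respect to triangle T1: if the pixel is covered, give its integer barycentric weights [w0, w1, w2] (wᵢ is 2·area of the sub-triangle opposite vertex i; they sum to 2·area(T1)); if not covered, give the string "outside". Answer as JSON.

T0:
  2·area = 4
  edge (10, 3)→(6, 2): d=(-4,-1) inclusive
  edge (6, 2)→(10, 2): d=(4,0) inclusive
  edge (10, 2)→(10, 3): d=(0,1) inclusive
  covered (0 px):
    · · · · ·
    · · · · ·
    · · · · ·
    · · · · ·
T1:
  2·area = 32
  edge (8, 4)→(1, 7): d=(-7,3) inclusive
  edge (1, 7)→(2, 2): d=(1,-5) inclusive
  edge (2, 2)→(8, 4): d=(6,2) inclusive
    (1,1)@(3, 3): e=[22,6,4] → #
    (2,1)@(5, 3): e=[16,16,0] → #  [on edge]
    (3,1)@(7, 3): e=[10,26,-4] → ·
    (1,2)@(3, 5): e=[8,8,16] → #
    (3,2)@(7, 5): e=[-4,28,8] → ·
    (0,3)@(1, 7): e=[0,0,32] → #  [on edge]
    (1,3)@(3, 7): e=[-6,10,28] → ·
    (2,3)@(5, 7): e=[-12,20,24] → ·
  covered (5 px):
    · · · · ·
    · # # · ·
    · # # · ·
    # · · · ·

Final: "outside"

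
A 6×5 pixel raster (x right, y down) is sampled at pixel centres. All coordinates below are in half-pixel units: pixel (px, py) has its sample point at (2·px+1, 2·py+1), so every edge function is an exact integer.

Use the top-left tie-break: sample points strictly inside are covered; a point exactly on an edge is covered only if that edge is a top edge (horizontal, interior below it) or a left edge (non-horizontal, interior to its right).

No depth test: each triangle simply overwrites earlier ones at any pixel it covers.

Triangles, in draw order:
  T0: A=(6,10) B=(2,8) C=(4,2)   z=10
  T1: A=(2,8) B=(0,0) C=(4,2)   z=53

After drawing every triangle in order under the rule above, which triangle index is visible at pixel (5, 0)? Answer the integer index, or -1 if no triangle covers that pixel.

T0:
  2·area = 28
  edge (6, 10)→(2, 8): d=(-4,-2) top-left  bias=+0
  edge (2, 8)→(4, 2): d=(2,-6) top-left  bias=+0
  edge (4, 2)→(6, 10): d=(2,8) right/bottom  bias=-1
    (1,2)@(3, 5): e=[14,0,14] → #  [on edge]
    (2,2)@(5, 5): e=[18,12,-2] → ·
    (1,3)@(3, 7): e=[6,4,18] → #
    (2,3)@(5, 7): e=[10,16,2] → #
    (3,3)@(7, 7): e=[14,28,-14] → ·
    (1,4)@(3, 9): e=[-2,8,22] → ·
    (2,4)@(5, 9): e=[2,20,6] → #
    (3,4)@(7, 9): e=[6,32,-10] → ·
  covered (4 px):
    · · · · · ·
    · · · · · ·
    · # · · · ·
    · # # · · ·
    · · # · · ·
T1:
  2·area = 28
  edge (2, 8)→(0, 0): d=(-2,-8) top-left  bias=+0
  edge (0, 0)→(4, 2): d=(4,2) right/bottom  bias=-1
  edge (4, 2)→(2, 8): d=(-2,6) right/bottom  bias=-1
    (0,0)@(1, 1): e=[6,2,20] → #
    (1,0)@(3, 1): e=[22,-2,8] → ·
    (0,1)@(1, 3): e=[2,10,16] → #
    (1,1)@(3, 3): e=[18,6,4] → #
    (2,1)@(5, 3): e=[34,2,-8] → ·
    (0,2)@(1, 5): e=[-2,18,12] → ·
    (1,2)@(3, 5): e=[14,14,0] → ·  [on edge]
  covered (3 px):
    # · · · · ·
    # # · · · ·
    · · · · · ·
    · · · · · ·
    · · · · · ·

Z-buffer (winner per pixel, '.' = empty):
  1 . . . . .
  1 1 . . . .
  . 0 . . . .
  . 0 0 . . .
  . . 0 . . .

Result: -1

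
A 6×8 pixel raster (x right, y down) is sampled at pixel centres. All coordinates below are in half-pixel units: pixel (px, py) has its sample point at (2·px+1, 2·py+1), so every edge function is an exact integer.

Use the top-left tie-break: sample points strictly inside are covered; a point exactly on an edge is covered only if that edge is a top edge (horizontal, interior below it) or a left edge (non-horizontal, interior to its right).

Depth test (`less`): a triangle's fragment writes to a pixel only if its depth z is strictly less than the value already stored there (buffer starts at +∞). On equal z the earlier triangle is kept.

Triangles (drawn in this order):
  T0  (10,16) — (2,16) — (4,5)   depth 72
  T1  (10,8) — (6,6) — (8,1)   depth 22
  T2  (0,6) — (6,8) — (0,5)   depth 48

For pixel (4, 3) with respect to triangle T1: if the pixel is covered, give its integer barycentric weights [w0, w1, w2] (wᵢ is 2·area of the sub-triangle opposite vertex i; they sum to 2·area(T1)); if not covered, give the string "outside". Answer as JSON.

T0:
  2·area = 88
  edge (10, 16)→(2, 16): d=(-8,0) right/bottom  bias=-1
  edge (2, 16)→(4, 5): d=(2,-11) top-left  bias=+0
  edge (4, 5)→(10, 16): d=(6,11) right/bottom  bias=-1
    (2,3)@(5, 7): e=[72,15,1] → #
    (3,3)@(7, 7): e=[72,37,-21] → ·
    (2,4)@(5, 9): e=[56,19,13] → #
    (3,4)@(7, 9): e=[56,41,-9] → ·
    (1,5)@(3, 11): e=[40,1,47] → #
    (3,5)@(7, 11): e=[40,45,3] → #
    (4,5)@(9, 11): e=[40,67,-19] → ·
    (1,6)@(3, 13): e=[24,5,59] → #
    (4,6)@(9, 13): e=[24,71,-7] → ·
    (1,7)@(3, 15): e=[8,9,71] → #
    (4,7)@(9, 15): e=[8,75,5] → #
    (5,7)@(11, 15): e=[8,97,-17] → ·
  covered (12 px):
    · · · · · ·
    · · · · · ·
    · · · · · ·
    · · # · · ·
    · · # · · ·
    · # # # · ·
    · # # # · ·
    · # # # # ·
T1:
  2·area = 24
  edge (10, 8)→(6, 6): d=(-4,-2) top-left  bias=+0
  edge (6, 6)→(8, 1): d=(2,-5) top-left  bias=+0
  edge (8, 1)→(10, 8): d=(2,7) right/bottom  bias=-1
    (3,2)@(7, 5): e=[6,3,15] → #
    (4,2)@(9, 5): e=[10,13,1] → #
    (5,2)@(11, 5): e=[14,23,-13] → ·
    (3,3)@(7, 7): e=[-2,7,19] → ·
    (4,3)@(9, 7): e=[2,17,5] → #
    (5,3)@(11, 7): e=[6,27,-9] → ·
    (4,4)@(9, 9): e=[-6,21,9] → ·
  covered (3 px):
    · · · · · ·
    · · · · · ·
    · · · # # ·
    · · · · # ·
    · · · · · ·
    · · · · · ·
    · · · · · ·
    · · · · · ·
T2:
  2·area = 6  (B↔C swapped to make it positive)
  edge (0, 6)→(0, 5): d=(0,-1) top-left  bias=+0
  edge (0, 5)→(6, 8): d=(6,3) right/bottom  bias=-1
  edge (6, 8)→(0, 6): d=(-6,-2) top-left  bias=+0
    (1,3)@(3, 7): e=[3,3,0] → #  [on edge]
    (2,3)@(5, 7): e=[5,-3,4] → ·
    (1,4)@(3, 9): e=[3,15,-12] → ·
    (4,4)@(9, 9): e=[9,-3,0] → ·  [on edge]
  covered (1 px):
    · · · · · ·
    · · · · · ·
    · · · · · ·
    · # · · · ·
    · · · · · ·
    · · · · · ·
    · · · · · ·
    · · · · · ·

Result: [17,5,2]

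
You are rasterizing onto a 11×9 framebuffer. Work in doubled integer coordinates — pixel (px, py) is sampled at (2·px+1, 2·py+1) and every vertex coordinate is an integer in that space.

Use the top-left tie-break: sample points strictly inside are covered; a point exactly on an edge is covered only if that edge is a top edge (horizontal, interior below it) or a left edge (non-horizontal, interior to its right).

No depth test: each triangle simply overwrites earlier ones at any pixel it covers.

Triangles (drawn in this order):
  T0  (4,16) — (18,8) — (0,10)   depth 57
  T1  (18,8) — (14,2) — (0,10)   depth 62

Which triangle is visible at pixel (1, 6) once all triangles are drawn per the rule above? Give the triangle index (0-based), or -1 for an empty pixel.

T0:
  2·area = 116  (B↔C swapped to make it positive)
  edge (4, 16)→(0, 10): d=(-4,-6) top-left  bias=+0
  edge (0, 10)→(18, 8): d=(18,-2) top-left  bias=+0
  edge (18, 8)→(4, 16): d=(-14,8) right/bottom  bias=-1
    (4,4)@(9, 9): e=[58,0,58] → █  [on edge]
    (5,4)@(11, 9): e=[70,4,42] → █
    (6,4)@(13, 9): e=[82,8,26] → █
    (7,4)@(15, 9): e=[94,12,10] → █
    (8,4)@(17, 9): e=[106,16,-6] → ·
    (0,5)@(1, 11): e=[2,20,94] → █
    (1,5)@(3, 11): e=[14,24,78] → █
    (2,5)@(5, 11): e=[26,28,62] → █
    (3,5)@(7, 11): e=[38,32,46] → █
    (6,5)@(13, 11): e=[74,44,-2] → ·
    (7,5)@(15, 11): e=[86,48,-18] → ·
    (0,6)@(1, 13): e=[-6,56,66] → ·
  covered (15 px):
    · · · · · · · · · · ·
    · · · · · · · · · · ·
    · · · · · · · · · · ·
    · · · · · · · · · · ·
    · · · · █ █ █ █ · · ·
    █ █ █ █ █ █ · · · · ·
    · █ █ █ █ · · · · · ·
    · · █ · · · · · · · ·
    · · · · · · · · · · ·
T1:
  2·area = 116  (B↔C swapped to make it positive)
  edge (18, 8)→(0, 10): d=(-18,2) right/bottom  bias=-1
  edge (0, 10)→(14, 2): d=(14,-8) top-left  bias=+0
  edge (14, 2)→(18, 8): d=(4,6) right/bottom  bias=-1
    (6,1)@(13, 3): e=[100,6,10] → █
    (7,1)@(15, 3): e=[96,22,-2] → ·
    (4,2)@(9, 5): e=[72,2,42] → █
    (5,2)@(11, 5): e=[68,18,30] → █
    (7,2)@(15, 5): e=[60,50,6] → █
    (8,2)@(17, 5): e=[56,66,-6] → ·
    (3,3)@(7, 7): e=[40,14,62] → █
    (8,3)@(17, 7): e=[20,94,2] → █
    (9,3)@(19, 7): e=[16,110,-10] → ·
    (1,4)@(3, 9): e=[12,10,94] → █
    (2,4)@(5, 9): e=[8,26,82] → █
    (4,4)@(9, 9): e=[0,58,58] → ·  [on edge]
  covered (14 px):
    · · · · · · · · · · ·
    · · · · · · █ · · · ·
    · · · · █ █ █ █ · · ·
    · · · █ █ █ █ █ █ · ·
    · █ █ █ · · · · · · ·
    · · · · · · · · · · ·
    · · · · · · · · · · ·
    · · · · · · · · · · ·
    · · · · · · · · · · ·

Z-buffer (winner per pixel, '.' = empty):
  . . . . . . . . . . .
  . . . . . . 1 . . . .
  . . . . 1 1 1 1 . . .
  . . . 1 1 1 1 1 1 . .
  . 1 1 1 0 0 0 0 . . .
  0 0 0 0 0 0 . . . . .
  . 0 0 0 0 . . . . . .
  . . 0 . . . . . . . .
  . . . . . . . . . . .

Result: 0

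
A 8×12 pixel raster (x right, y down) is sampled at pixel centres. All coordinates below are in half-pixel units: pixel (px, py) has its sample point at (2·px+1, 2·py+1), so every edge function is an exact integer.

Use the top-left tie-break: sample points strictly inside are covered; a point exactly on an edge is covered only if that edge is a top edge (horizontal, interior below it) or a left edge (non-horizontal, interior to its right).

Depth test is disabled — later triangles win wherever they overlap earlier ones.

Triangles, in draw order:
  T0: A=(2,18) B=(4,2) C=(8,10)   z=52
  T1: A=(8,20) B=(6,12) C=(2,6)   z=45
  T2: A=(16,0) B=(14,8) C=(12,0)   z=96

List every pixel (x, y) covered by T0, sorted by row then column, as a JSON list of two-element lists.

T0:
  2·area = 80
  edge (2, 18)→(4, 2): d=(2,-16) top-left  bias=+0
  edge (4, 2)→(8, 10): d=(4,8) right/bottom  bias=-1
  edge (8, 10)→(2, 18): d=(-6,8) right/bottom  bias=-1
    (2,2)@(5, 5): e=[22,4,54] → █
    (3,2)@(7, 5): e=[54,-12,38] → ·
    (2,3)@(5, 7): e=[26,12,42] → █
    (3,3)@(7, 7): e=[58,-4,26] → ·
    (2,4)@(5, 9): e=[30,20,30] → █
    (3,4)@(7, 9): e=[62,4,14] → █
    (4,4)@(9, 9): e=[94,-12,-2] → ·
    (1,5)@(3, 11): e=[2,44,34] → █
    (4,5)@(9, 11): e=[98,-4,-14] → ·
    (1,6)@(3, 13): e=[6,52,22] → █
    (3,6)@(7, 13): e=[70,20,-10] → ·
    (1,7)@(3, 15): e=[10,60,10] → █
  covered (10 px):
    · · · · · · · ·
    · · · · · · · ·
    · · █ · · · · ·
    · · █ · · · · ·
    · · █ █ · · · ·
    · █ █ █ · · · ·
    · █ █ · · · · ·
    · █ · · · · · ·
    · · · · · · · ·
    · · · · · · · ·
    · · · · · · · ·
    · · · · · · · ·
T1:
  2·area = 20  (B↔C swapped to make it positive)
  edge (8, 20)→(2, 6): d=(-6,-14) top-left  bias=+0
  edge (2, 6)→(6, 12): d=(4,6) right/bottom  bias=-1
  edge (6, 12)→(8, 20): d=(2,8) right/bottom  bias=-1
    (2,5)@(5, 11): e=[12,2,6] → █
    (3,5)@(7, 11): e=[40,-10,-10] → ·
    (2,6)@(5, 13): e=[0,10,10] → █  [on edge]
    (3,6)@(7, 13): e=[28,-2,-6] → ·
    (2,7)@(5, 15): e=[-12,18,14] → ·
    (3,8)@(7, 17): e=[4,14,2] → █
    (4,8)@(9, 17): e=[32,2,-14] → ·
    (3,9)@(7, 19): e=[-8,22,6] → ·
  covered (3 px):
    · · · · · · · ·
    · · · · · · · ·
    · · · · · · · ·
    · · · · · · · ·
    · · · · · · · ·
    · · █ · · · · ·
    · · █ · · · · ·
    · · · · · · · ·
    · · · █ · · · ·
    · · · · · · · ·
    · · · · · · · ·
    · · · · · · · ·
T2:
  2·area = 32
  edge (16, 0)→(14, 8): d=(-2,8) right/bottom  bias=-1
  edge (14, 8)→(12, 0): d=(-2,-8) top-left  bias=+0
  edge (12, 0)→(16, 0): d=(4,0) top-left  bias=+0
    (6,0)@(13, 1): e=[22,6,4] → █
    (7,0)@(15, 1): e=[6,22,4] → █
    (6,1)@(13, 3): e=[18,2,12] → █
    (6,2)@(13, 5): e=[14,-2,20] → ·
    (7,2)@(15, 5): e=[-2,14,20] → ·
  covered (4 px):
    · · · · · · █ █
    · · · · · · █ █
    · · · · · · · ·
    · · · · · · · ·
    · · · · · · · ·
    · · · · · · · ·
    · · · · · · · ·
    · · · · · · · ·
    · · · · · · · ·
    · · · · · · · ·
    · · · · · · · ·
    · · · · · · · ·

Final: [[2,2],[2,3],[2,4],[3,4],[1,5],[2,5],[3,5],[1,6],[2,6],[1,7]]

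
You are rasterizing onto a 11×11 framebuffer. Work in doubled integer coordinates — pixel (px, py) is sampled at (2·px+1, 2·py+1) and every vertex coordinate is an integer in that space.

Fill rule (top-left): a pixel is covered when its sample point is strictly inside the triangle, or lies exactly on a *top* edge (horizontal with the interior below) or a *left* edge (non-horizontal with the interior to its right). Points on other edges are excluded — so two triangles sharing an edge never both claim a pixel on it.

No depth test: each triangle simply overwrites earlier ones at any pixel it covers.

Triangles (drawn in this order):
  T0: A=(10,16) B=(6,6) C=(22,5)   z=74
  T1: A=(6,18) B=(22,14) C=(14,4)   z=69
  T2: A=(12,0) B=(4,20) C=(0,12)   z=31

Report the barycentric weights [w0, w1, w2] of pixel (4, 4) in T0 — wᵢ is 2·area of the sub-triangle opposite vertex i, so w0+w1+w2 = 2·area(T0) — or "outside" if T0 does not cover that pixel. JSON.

T0:
  2·area = 164
  edge (10, 16)→(6, 6): d=(-4,-10) top-left  bias=+0
  edge (6, 6)→(22, 5): d=(16,-1) top-left  bias=+0
  edge (22, 5)→(10, 16): d=(-12,11) right/bottom  bias=-1
    (3,3)@(7, 7): e=[6,17,141] → #
    (4,3)@(9, 7): e=[26,19,119] → #
    (5,3)@(11, 7): e=[46,21,97] → #
    (6,3)@(13, 7): e=[66,23,75] → #
    (7,3)@(15, 7): e=[86,25,53] → #
    (8,3)@(17, 7): e=[106,27,31] → #
    (9,3)@(19, 7): e=[126,29,9] → #
    (10,3)@(21, 7): e=[146,31,-13] → ·
    (3,4)@(7, 9): e=[-2,49,117] → ·
    (4,4)@(9, 9): e=[18,51,95] → #
    (9,4)@(19, 9): e=[118,61,-15] → ·
    (4,5)@(9, 11): e=[10,83,71] → #
  covered (20 px):
    · · · · · · · · · · ·
    · · · · · · · · · · ·
    · · · · · · · · · · ·
    · · · # # # # # # # ·
    · · · · # # # # # · ·
    · · · · # # # # · · ·
    · · · · # # # · · · ·
    · · · · · # · · · · ·
    · · · · · · · · · · ·
    · · · · · · · · · · ·
    · · · · · · · · · · ·
T1:
  2·area = 192  (B↔C swapped to make it positive)
  edge (6, 18)→(14, 4): d=(8,-14) top-left  bias=+0
  edge (14, 4)→(22, 14): d=(8,10) right/bottom  bias=-1
  edge (22, 14)→(6, 18): d=(-16,4) right/bottom  bias=-1
    (6,3)@(13, 7): e=[10,34,148] → #
    (7,3)@(15, 7): e=[38,14,140] → #
    (8,3)@(17, 7): e=[66,-6,132] → ·
    (6,4)@(13, 9): e=[26,50,116] → #
    (8,4)@(17, 9): e=[82,10,100] → #
    (9,4)@(19, 9): e=[110,-10,92] → ·
    (5,5)@(11, 11): e=[14,86,92] → #
    (9,5)@(19, 11): e=[126,6,60] → #
    (10,5)@(21, 11): e=[154,-14,52] → ·
    (4,6)@(9, 13): e=[2,122,68] → #
    (10,6)@(21, 13): e=[170,2,20] → #
    (4,7)@(9, 15): e=[18,138,36] → #
  covered (24 px):
    · · · · · · · · · · ·
    · · · · · · · · · · ·
    · · · · · · · · · · ·
    · · · · · · # # · · ·
    · · · · · · # # # · ·
    · · · · · # # # # # ·
    · · · · # # # # # # #
    · · · · # # # # # · ·
    · · · # # · · · · · ·
    · · · · · · · · · · ·
    · · · · · · · · · · ·
T2:
  2·area = 144
  edge (12, 0)→(4, 20): d=(-8,20) right/bottom  bias=-1
  edge (4, 20)→(0, 12): d=(-4,-8) top-left  bias=+0
  edge (0, 12)→(12, 0): d=(12,-12) top-left  bias=+0
    (5,0)@(11, 1): e=[12,132,0] → #  [on edge]
    (6,0)@(13, 1): e=[-28,148,24] → ·
    (4,1)@(9, 3): e=[36,108,0] → #  [on edge]
    (5,1)@(11, 3): e=[-4,124,24] → ·
    (3,2)@(7, 5): e=[60,84,0] → #  [on edge]
    (5,2)@(11, 5): e=[-20,116,48] → ·
    (2,3)@(5, 7): e=[84,60,0] → #  [on edge]
    (5,3)@(11, 7): e=[-36,108,72] → ·
    (1,4)@(3, 9): e=[108,36,0] → #  [on edge]
    (4,4)@(9, 9): e=[-12,84,72] → ·
    (0,5)@(1, 11): e=[132,12,0] → #  [on edge]
    (4,5)@(9, 11): e=[-28,76,96] → ·
  covered (21 px):
    · · · · · # · · · · ·
    · · · · # · · · · · ·
    · · · # # · · · · · ·
    · · # # # · · · · · ·
    · # # # · · · · · · ·
    # # # # · · · · · · ·
    # # # · · · · · · · ·
    · # # · · · · · · · ·
    · # # · · · · · · · ·
    · · · · · · · · · · ·
    · · · · · · · · · · ·

Answer: [51,95,18]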